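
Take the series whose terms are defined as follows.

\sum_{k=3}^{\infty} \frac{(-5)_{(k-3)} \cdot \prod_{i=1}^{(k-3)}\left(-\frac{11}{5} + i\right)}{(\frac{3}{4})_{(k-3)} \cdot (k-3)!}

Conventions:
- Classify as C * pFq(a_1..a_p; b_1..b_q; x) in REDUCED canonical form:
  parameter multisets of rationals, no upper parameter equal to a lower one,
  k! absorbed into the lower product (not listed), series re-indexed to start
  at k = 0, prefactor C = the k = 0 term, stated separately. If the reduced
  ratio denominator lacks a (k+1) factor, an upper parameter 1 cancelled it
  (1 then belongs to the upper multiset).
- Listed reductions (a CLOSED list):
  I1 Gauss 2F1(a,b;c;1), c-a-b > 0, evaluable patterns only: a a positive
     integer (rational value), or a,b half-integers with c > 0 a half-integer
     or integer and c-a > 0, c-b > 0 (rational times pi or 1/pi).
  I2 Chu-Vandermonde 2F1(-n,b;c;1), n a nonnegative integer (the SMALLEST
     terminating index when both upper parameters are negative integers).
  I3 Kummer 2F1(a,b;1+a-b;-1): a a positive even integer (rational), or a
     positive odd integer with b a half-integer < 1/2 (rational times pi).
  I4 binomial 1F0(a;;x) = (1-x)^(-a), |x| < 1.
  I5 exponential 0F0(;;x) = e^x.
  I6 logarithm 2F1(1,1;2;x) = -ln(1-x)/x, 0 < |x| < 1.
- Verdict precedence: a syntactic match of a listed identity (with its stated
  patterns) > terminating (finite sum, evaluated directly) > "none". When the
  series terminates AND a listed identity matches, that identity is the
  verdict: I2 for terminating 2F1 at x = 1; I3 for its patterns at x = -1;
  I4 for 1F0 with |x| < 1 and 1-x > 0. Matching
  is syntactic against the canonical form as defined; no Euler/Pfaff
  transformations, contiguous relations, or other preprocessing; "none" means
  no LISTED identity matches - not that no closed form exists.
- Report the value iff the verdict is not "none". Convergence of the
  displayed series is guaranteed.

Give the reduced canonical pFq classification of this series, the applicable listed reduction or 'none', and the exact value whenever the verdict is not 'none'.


At argument 1: a 2F1 with upper {-5, -\frac{6}{5}}, lower {\frac{3}{4}}, scaled by C = 1. Verdict: the Chu-Vandermonde identity I2 applies (terminating 2F1 at x = 1 with n = 5, b = -6/5, c = \frac{3}{4}). Sum: \frac{3090243}{296875}.

Key observation: with t_0 = 1, the running product (C = 1, x = 1) telescopes to a rising factorial.
Step ratio: r(k) = 1 * (k-5) (k-\frac{6}{5}) / [(k+\frac{3}{4}) (k+1)] ; factor over Q: parameters, x = 1, and C = 1.


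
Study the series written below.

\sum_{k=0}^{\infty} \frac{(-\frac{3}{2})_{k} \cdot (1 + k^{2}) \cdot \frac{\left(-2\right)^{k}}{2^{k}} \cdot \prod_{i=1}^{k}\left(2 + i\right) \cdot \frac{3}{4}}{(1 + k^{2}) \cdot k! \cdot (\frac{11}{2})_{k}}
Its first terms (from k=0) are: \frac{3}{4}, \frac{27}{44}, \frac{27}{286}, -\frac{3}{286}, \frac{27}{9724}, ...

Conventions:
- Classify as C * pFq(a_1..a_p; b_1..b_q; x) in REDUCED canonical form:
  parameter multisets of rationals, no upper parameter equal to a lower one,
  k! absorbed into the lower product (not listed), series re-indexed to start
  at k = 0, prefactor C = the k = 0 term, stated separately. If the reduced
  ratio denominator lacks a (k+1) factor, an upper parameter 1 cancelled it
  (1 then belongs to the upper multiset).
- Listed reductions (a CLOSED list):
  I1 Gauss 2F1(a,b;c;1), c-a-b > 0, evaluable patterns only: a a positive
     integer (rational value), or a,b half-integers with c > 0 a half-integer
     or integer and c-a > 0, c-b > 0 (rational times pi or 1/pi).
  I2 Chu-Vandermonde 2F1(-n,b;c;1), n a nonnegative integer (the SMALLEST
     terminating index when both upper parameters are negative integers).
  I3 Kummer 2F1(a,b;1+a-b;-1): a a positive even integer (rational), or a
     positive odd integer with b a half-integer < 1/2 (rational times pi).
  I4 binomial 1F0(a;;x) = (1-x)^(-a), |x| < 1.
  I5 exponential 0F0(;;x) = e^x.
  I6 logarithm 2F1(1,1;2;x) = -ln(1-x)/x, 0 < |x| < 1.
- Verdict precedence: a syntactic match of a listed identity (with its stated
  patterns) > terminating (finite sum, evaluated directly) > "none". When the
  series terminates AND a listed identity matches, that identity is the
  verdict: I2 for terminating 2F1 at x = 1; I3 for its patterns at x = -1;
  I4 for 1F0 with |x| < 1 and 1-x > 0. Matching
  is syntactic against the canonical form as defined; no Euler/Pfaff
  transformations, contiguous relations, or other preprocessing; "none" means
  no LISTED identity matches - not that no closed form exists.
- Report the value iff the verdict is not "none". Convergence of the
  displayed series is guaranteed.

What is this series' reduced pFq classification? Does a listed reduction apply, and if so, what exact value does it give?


Classification (C = \frac{3}{4}): 2F1 with upper {-\frac{3}{2}, 3}, lower {\frac{11}{2}}, argument x = -1. Verdict: Kummer (I3) fires (x = -1; c = \frac{11}{2} equals 1+a-b for upper {-\frac{3}{2}, 3}: listed pattern). Sum: \frac{945}{2048} \cdot \pi.

Key observation: t_0 = \frac{3}{4} here, and striking the common factor k^2 + 1 reduces the term (prefactor 3/4).
Adjacent-term ratio: r(k) = -1 * (k-\frac{3}{2}) (k+3) / [(k+\frac{11}{2}) (k+1)] ; factor over Q: parameters, x = -1, and C = \frac{3}{4}.


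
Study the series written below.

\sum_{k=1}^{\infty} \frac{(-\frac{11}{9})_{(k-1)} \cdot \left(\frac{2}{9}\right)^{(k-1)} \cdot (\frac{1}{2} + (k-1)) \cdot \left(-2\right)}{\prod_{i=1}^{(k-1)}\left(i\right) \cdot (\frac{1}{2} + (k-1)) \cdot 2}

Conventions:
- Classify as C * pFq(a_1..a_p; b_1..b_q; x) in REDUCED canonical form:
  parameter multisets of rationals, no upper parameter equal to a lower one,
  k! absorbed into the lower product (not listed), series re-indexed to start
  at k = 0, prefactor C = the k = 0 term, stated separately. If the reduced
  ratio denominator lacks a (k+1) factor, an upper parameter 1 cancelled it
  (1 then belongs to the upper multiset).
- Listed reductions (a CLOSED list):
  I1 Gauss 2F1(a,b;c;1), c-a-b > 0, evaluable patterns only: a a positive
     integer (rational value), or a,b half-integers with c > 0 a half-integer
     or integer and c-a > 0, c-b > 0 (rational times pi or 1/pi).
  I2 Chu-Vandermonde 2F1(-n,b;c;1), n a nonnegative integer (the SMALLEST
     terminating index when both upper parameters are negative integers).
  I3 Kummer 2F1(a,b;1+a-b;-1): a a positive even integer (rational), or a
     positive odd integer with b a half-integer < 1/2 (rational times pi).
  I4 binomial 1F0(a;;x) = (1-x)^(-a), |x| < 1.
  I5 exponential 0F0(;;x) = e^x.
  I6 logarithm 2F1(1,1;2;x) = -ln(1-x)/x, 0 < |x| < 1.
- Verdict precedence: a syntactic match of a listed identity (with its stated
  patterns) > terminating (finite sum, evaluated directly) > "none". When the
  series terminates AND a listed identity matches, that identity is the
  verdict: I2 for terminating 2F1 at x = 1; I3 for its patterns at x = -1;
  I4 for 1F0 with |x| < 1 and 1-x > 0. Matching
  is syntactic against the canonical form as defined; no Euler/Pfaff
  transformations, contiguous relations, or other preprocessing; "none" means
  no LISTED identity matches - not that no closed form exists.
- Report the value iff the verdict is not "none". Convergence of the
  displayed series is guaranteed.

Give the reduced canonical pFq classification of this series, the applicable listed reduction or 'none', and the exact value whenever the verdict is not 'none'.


First insight: x = \frac{2}{9} and the constant factors (prefactor -1) combine into one prefactor.
Adjacent-term ratio: r(k) = \frac{2}{9} * (k-\frac{11}{9}) / [(k+1)] - rational in k. x = \frac{2}{9}; t_0 = -1; negate the roots.

With C = -1: the canonical form is 1F0(-\frac{11}{9}; -; \frac{2}{9}). Verdict: this is binomial (I4) (the 1F0 binomial series: exponent 11/9, x = \frac{2}{9}). Sum: \left(-1\right) \cdot \left(\frac{7}{9}\right)^{\frac{11}{9}}.


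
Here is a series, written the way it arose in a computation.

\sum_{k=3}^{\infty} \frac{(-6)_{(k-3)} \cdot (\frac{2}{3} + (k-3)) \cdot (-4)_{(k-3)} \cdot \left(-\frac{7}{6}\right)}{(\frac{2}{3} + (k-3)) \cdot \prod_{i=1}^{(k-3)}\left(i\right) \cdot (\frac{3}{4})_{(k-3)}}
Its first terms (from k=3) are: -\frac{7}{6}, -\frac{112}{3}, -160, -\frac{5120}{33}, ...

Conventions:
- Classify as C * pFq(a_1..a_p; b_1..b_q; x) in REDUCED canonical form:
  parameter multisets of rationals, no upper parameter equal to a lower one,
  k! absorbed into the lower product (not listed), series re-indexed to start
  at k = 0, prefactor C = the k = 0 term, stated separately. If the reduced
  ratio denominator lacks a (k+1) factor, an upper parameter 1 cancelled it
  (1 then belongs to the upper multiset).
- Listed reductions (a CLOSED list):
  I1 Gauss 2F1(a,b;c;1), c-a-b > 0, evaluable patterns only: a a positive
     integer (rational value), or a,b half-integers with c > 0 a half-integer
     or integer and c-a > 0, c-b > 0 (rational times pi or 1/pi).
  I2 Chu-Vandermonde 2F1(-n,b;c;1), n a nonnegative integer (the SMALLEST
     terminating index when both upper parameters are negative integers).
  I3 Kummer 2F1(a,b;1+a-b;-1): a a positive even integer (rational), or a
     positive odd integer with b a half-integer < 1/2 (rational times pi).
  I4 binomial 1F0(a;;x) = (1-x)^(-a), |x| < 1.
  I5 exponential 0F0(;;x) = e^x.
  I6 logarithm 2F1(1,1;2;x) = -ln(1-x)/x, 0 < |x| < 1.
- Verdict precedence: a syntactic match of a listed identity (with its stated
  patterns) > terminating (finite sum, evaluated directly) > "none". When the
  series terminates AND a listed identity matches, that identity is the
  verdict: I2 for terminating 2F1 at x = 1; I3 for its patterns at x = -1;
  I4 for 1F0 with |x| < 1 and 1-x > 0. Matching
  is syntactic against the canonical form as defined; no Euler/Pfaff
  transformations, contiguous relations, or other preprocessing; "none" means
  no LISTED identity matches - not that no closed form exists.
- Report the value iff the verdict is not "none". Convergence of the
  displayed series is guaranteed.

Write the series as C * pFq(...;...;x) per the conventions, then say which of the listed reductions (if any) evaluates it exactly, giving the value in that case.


Classification (C = -\frac{7}{6}): 2F1 with upper {-6, -4}, lower {\frac{3}{4}}, argument x = 1. Verdict at x = 1: Vandermonde's identity (I2) matches (terminating 2F1 at x = 1 with n = 4, b = -6, c = \frac{3}{4}). Sum: -\frac{8463}{22}.

Structural cue: t_0 = -\frac{7}{6} here, and the product of the first k integers (C = -7/6) is k!.
Ratio: r(k) = 1 * (k-6) (k-4) / [(k+\frac{3}{4}) (k+1)] ; factor over Q: parameters, x = 1, and C = -\frac{7}{6}.


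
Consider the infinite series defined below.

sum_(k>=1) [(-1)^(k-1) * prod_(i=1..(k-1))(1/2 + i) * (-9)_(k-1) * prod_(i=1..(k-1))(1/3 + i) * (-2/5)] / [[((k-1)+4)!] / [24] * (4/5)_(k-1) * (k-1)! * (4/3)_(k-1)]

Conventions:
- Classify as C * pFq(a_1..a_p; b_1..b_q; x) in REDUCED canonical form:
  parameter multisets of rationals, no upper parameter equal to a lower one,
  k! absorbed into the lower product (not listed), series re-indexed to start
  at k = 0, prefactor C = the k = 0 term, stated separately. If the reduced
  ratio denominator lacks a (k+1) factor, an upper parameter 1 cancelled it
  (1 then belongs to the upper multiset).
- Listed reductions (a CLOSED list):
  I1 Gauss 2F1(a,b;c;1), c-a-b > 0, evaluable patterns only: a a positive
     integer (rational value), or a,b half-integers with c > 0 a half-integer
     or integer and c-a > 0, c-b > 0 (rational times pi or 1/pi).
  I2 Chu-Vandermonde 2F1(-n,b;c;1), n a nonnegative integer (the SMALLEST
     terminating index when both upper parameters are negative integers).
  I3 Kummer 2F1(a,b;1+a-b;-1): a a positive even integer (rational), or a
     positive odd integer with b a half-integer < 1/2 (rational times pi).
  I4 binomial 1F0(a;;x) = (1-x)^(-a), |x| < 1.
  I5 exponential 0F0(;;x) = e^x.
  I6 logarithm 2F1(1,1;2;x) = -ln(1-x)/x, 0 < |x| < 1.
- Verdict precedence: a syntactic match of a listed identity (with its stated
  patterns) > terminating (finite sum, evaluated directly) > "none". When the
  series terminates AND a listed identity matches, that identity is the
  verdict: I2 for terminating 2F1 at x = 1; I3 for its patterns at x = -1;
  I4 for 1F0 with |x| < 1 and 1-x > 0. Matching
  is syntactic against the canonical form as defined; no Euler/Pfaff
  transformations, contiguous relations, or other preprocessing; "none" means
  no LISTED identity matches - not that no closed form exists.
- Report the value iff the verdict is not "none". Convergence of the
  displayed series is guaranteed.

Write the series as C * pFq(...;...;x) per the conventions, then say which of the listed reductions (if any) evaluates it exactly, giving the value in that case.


Prefactor -2/5, argument -1: 2F2 with upper {-9, 3/2} over lower {4/5, 5}. Verdict: terminating (-9 upstairs). 10 nonzero terms in all; added directly. Hence: -46538456999776571/12742056090796032.

Key observation: with t_0 = -2/5, the running product (C = -2/5, x = -1) telescopes to a rising factorial.
Term ratio: r(k) = (-1) * (k-9) (k+3/2) / [(k+4/5) (k+5) (k+1)] ; factor over Q: parameters, x = (-1), and C = -2/5.


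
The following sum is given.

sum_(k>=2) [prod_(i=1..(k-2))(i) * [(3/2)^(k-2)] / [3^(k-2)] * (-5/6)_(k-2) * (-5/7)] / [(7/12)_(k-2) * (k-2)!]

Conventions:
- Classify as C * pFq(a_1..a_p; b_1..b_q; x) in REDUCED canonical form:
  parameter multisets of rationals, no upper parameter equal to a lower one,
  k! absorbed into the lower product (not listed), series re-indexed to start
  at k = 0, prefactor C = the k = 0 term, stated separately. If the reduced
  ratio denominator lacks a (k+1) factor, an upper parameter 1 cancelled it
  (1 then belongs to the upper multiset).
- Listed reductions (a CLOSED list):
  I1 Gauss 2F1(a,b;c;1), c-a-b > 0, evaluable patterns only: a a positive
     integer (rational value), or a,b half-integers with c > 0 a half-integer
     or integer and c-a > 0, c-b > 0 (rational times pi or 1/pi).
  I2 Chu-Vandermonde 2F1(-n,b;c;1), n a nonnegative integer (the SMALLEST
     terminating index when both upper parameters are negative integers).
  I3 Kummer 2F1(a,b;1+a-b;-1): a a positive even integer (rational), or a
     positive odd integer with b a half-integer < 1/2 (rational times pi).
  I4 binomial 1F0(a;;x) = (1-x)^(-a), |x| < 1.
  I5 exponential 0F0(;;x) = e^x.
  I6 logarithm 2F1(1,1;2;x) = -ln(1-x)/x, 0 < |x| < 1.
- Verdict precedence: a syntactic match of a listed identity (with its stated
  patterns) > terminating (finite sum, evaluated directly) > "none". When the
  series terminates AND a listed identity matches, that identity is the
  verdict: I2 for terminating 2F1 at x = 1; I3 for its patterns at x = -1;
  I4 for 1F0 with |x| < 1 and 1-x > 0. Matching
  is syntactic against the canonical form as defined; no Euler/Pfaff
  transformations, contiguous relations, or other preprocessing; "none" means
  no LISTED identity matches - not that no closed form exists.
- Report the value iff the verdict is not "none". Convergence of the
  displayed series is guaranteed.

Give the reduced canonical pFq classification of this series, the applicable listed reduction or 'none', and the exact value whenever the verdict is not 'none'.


Reduced: x = 1/2, 2F1, upper = {-5/6, 1}, lower = {7/12}, C = -5/7. Verdict: no listed reduction: x = 1/2 and upper {-5/6, 1} fail every I1-I6 pattern.

Key step: x = (1/2) and the two k-th powers (C = -5/7, x = 1/2) combine into one argument.
Ratio: r(k) = (1/2) * (k-5/6) (k+1) / [(k+7/12) (k+1)] - poly over poly, x = (1/2) from leading terms; C = -5/7 at k = 0.


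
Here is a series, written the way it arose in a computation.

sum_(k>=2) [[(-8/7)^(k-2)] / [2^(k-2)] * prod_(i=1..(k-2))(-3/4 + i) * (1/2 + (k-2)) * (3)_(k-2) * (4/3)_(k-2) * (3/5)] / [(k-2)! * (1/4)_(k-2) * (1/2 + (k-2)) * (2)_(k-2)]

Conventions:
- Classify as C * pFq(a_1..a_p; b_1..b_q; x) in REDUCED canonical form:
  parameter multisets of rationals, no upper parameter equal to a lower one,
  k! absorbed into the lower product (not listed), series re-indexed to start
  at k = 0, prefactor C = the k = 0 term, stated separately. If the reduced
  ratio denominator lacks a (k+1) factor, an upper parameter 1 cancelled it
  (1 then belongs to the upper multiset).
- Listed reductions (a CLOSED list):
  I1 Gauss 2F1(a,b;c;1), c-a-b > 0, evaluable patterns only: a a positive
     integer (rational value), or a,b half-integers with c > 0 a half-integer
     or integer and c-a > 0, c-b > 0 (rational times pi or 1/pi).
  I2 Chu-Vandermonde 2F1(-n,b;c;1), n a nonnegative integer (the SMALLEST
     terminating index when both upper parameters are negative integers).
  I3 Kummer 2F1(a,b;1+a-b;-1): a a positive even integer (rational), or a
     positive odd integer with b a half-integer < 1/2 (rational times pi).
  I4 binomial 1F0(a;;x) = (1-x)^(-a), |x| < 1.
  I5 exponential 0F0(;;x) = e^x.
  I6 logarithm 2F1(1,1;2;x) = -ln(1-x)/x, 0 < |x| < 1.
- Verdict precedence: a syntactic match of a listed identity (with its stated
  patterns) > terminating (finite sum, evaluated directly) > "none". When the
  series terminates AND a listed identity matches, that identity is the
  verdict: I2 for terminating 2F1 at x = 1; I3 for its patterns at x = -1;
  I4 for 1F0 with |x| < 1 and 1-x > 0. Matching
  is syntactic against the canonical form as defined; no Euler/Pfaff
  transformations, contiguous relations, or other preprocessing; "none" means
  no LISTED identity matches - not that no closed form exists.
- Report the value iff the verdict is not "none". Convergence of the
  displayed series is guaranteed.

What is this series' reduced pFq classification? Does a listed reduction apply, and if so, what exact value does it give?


First insight: t_0 being 3/5, the running product (C = 3/5, x = -4/7) telescopes to a rising factorial.
Adjacent-term ratio: r(k) = (-4/7) * (k+4/3) (k+3) / [(k+2) (k+1)] - poly over poly, x = (-4/7) from leading terms; C = 3/5 at k = 0.

Reduced: x = -4/7, 2F1, upper = {4/3, 3}, lower = {2}, C = 3/5. Verdict: none - this 2F1 at x = -4/7 matches no listed pattern, and upper {4/3, 3} holds no stopper.


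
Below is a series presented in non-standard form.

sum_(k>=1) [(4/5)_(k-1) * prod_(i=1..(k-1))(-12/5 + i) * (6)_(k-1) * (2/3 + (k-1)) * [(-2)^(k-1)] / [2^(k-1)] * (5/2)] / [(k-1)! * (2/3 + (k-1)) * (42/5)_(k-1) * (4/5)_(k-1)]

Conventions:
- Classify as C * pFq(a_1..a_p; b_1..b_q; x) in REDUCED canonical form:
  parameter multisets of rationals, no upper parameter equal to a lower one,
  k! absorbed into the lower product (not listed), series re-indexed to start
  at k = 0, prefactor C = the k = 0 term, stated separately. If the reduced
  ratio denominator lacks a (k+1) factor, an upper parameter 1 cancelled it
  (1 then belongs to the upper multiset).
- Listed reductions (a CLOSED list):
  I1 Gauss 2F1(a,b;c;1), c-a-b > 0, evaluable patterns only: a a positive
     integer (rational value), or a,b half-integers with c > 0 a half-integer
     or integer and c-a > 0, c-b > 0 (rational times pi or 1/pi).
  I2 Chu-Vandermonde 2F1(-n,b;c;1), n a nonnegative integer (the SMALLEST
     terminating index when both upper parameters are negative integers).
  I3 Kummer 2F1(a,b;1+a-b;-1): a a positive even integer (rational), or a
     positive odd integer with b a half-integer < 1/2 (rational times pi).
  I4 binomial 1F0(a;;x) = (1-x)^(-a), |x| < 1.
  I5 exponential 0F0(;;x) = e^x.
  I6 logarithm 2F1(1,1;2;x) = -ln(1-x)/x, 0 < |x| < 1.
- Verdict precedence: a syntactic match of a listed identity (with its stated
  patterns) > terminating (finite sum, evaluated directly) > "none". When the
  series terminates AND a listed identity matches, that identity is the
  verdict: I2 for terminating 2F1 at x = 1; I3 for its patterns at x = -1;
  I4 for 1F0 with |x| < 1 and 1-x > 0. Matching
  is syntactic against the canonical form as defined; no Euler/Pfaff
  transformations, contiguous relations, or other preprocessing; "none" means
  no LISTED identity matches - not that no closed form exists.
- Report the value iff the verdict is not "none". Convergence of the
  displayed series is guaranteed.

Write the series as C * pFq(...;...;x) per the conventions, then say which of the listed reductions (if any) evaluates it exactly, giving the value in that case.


x = -1 here; the reduced form reads 2F1, upper {-7/5, 6}, lower {42/5}, C = 5/2. Verdict: Kummer's theorem (I3) matches (x = -1; c = 42/5 equals 1+a-b for upper {-7/5, 6}: listed pattern). Value: 666/125.

First insight: x = (-1) and the factor k + 2/3 cancels (top and bottom), leaving C = 5/2, x = -1.
Consecutive-term ratio: r(k) = (-1) * (k-7/5) (k+6) / [(k+42/5) (k+1)] ; factor over Q: parameters, x = (-1), and C = 5/2.


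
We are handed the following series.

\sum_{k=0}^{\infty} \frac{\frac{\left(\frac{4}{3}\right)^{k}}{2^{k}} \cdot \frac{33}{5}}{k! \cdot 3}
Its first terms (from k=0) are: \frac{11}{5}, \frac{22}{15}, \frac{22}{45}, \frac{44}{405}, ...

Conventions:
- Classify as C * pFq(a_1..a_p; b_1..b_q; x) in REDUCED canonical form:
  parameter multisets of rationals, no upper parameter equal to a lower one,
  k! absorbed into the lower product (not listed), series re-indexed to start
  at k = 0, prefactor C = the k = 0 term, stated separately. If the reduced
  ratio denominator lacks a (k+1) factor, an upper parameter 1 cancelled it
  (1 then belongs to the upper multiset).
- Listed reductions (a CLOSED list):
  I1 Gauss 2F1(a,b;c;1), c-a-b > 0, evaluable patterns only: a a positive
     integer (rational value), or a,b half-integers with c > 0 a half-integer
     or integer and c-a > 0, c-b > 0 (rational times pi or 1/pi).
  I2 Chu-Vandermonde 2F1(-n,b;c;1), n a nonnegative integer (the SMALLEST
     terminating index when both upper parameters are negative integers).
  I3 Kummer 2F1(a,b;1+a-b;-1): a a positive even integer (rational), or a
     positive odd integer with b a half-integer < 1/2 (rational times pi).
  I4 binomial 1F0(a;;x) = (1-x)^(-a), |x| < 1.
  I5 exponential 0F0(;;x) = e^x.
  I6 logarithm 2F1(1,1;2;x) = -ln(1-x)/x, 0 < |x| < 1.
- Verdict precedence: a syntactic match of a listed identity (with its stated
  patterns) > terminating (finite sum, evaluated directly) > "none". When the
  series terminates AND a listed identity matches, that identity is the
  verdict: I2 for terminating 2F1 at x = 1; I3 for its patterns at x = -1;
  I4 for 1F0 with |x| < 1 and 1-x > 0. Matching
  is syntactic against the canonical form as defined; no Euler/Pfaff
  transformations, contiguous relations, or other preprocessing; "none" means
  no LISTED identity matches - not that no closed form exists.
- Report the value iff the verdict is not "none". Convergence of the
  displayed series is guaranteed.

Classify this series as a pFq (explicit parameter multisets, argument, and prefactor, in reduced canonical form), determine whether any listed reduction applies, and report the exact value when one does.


The tell: x = \frac{2}{3} and the two k-th powers (prefactor 11/5) combine into one argument.
Adjacent-term ratio: r(k) = \frac{2}{3} * 1 / [(k+1)] ; factor over Q: parameters, x = \frac{2}{3}, and C = \frac{11}{5}.

Canonical form: C = \frac{11}{5} times 0F0 with upper {-}, lower {-}, x = \frac{2}{3}. Verdict: the exponential series (I5) fires (the 0F0 exponential series at x = \frac{2}{3}). Value: \frac{11}{5} \cdot e^{\frac{2}{3}}.


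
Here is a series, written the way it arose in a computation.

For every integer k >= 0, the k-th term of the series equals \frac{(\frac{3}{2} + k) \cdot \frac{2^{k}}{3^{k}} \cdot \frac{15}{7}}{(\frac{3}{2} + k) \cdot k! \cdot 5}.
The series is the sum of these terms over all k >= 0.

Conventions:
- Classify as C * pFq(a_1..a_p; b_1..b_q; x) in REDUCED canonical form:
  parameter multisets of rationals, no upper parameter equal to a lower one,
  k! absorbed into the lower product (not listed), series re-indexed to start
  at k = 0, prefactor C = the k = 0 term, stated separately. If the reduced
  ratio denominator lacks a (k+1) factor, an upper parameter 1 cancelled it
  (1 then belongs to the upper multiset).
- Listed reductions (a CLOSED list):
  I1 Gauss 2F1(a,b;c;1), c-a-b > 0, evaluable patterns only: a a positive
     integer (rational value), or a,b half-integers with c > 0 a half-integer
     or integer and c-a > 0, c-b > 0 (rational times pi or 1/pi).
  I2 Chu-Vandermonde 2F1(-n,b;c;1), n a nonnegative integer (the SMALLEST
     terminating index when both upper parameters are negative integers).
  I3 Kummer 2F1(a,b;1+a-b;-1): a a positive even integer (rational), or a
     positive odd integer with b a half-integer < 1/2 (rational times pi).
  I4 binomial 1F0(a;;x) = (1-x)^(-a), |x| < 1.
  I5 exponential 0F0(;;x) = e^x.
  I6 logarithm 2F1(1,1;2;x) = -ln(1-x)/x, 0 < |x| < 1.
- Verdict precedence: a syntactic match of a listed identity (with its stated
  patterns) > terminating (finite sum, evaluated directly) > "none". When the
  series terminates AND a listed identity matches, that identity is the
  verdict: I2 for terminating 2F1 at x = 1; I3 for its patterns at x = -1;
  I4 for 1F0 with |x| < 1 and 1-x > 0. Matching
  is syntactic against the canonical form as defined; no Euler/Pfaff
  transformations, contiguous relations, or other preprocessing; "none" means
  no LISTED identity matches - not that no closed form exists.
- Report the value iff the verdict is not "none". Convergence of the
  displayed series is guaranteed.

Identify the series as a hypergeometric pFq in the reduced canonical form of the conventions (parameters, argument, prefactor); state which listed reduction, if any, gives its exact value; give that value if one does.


Classification (C = \frac{3}{7}): 0F0 with upper {-}, lower {-}, argument x = \frac{2}{3}. Verdict: exponential (I5) matches (the 0F0 exponential series at x = \frac{2}{3}). Value: \frac{3}{7} \cdot e^{\frac{2}{3}}.

Structural cue: t_0 = \frac{3}{7} here, and the factor k + 3/2 cancels (top and bottom), leaving prefactor 3/7.
Step ratio: r(k) = \frac{2}{3} * 1 / [(k+1)] - rational in k. x = \frac{2}{3}; t_0 = \frac{3}{7}; negate the roots.


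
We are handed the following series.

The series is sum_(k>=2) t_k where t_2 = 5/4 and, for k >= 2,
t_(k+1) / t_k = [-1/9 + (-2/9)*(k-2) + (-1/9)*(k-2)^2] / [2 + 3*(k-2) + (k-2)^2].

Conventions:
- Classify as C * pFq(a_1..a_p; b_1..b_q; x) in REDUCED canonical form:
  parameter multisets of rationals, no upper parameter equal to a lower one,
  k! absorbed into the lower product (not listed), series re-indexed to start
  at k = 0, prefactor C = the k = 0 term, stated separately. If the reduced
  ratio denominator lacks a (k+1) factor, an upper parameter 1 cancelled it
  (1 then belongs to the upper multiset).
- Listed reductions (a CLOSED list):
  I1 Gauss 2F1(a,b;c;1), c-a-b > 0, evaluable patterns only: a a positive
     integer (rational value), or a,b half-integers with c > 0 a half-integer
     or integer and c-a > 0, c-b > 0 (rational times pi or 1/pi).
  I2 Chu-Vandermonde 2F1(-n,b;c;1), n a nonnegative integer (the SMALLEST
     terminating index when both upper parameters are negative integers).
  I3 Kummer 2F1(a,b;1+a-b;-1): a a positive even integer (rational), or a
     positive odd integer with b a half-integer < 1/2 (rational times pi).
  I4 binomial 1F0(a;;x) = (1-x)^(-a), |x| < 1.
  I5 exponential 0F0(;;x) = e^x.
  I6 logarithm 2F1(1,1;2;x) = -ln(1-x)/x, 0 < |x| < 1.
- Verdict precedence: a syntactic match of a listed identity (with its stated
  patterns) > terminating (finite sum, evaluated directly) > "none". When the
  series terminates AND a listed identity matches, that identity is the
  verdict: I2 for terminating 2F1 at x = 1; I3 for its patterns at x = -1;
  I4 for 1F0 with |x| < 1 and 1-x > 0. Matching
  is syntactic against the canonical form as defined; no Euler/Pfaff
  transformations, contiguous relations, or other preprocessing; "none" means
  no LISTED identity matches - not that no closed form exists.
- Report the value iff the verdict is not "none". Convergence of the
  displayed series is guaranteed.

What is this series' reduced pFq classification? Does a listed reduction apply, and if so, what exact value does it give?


This is 5/4 * 2F1(1, 1; 2; -1/9) in reduced canonical form. Verdict (x = -1/9): the I6 logarithm reduction applies (the logarithm: parameters (1,1;2), x = -1/9). Its exact value is (45/4) * ln(10/9).

Key step: t_0 = 5/4 here, and roots of the ratio polynomials (prefactor 5/4) are the negated parameters.
Consecutive-term ratio: r(k) = (-1/9) * (k+1) (k+1) / [(k+2) (k+1)] - rational in k, leading ratio (-1/9); with t_0 = 5/4, classification follows.


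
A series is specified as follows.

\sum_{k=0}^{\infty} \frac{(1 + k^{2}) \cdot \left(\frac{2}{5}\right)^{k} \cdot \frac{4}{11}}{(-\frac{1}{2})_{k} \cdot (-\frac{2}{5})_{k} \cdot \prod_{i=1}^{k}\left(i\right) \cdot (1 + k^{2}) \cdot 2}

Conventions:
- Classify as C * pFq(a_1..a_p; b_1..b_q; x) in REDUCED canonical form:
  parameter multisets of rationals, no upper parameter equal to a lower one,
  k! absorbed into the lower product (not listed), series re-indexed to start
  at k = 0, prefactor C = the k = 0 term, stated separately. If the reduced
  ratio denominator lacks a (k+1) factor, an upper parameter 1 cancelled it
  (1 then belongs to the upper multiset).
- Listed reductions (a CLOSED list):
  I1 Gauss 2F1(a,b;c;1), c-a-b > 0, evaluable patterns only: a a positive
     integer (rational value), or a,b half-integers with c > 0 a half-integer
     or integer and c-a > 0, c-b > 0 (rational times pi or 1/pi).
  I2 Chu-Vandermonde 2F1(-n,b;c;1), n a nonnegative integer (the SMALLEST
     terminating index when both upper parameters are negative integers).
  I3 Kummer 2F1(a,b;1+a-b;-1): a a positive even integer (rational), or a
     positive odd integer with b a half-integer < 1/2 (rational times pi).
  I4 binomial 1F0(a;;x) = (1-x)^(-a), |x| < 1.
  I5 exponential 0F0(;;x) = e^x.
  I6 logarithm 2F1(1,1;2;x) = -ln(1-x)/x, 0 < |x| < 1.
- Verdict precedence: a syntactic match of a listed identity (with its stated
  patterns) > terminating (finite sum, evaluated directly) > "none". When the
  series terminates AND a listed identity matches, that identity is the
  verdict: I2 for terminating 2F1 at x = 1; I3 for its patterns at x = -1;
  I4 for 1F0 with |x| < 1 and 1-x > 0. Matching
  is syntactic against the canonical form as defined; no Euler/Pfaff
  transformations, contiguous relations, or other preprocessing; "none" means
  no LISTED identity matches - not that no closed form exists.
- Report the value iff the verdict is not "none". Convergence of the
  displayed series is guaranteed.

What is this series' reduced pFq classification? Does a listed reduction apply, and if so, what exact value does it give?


The series (x = \frac{2}{5}) is 0F2: upper {-}, lower {-\frac{1}{2}, -\frac{2}{5}}, prefactor \frac{2}{11}. Verdict: none. No listed pattern accepts 0F2(-; -\frac{1}{2}, -\frac{2}{5}; \frac{2}{5}).

First insight: with t_0 = \frac{2}{11}, the product of the first k integers (C = 2/11) is k!.
Consecutive-term ratio: r(k) = \frac{2}{5} * 1 / [(k-\frac{1}{2}) (k-\frac{2}{5}) (k+1)] ; factor over Q: parameters, x = \frac{2}{5}, and C = \frac{2}{11}.


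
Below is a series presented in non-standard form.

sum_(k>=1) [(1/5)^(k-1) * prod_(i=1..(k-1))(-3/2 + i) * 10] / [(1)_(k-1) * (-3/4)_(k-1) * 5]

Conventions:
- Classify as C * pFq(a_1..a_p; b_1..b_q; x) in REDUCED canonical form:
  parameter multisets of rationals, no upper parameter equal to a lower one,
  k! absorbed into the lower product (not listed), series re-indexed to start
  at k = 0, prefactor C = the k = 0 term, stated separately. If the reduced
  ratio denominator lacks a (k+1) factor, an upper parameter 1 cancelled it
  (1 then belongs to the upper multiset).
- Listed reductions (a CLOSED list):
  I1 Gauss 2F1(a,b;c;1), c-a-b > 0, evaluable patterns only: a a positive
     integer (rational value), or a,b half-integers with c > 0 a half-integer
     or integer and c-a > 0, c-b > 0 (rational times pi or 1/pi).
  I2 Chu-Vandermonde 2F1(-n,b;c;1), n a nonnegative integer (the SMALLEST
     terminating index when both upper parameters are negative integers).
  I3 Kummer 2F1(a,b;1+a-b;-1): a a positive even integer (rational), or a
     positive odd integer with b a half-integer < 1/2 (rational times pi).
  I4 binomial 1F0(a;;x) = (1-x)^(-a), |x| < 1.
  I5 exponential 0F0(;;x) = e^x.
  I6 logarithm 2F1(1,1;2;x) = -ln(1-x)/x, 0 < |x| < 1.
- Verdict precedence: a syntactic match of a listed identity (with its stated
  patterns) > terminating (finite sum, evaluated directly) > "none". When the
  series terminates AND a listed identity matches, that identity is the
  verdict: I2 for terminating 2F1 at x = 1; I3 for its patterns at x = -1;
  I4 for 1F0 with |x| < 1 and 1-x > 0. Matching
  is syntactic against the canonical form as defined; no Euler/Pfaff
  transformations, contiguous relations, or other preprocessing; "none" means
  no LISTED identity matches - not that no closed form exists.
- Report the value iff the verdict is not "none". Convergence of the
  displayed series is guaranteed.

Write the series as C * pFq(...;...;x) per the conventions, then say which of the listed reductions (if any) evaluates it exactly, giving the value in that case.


The tell: t_0 being 2, (1)_k (C = 2, x = 1/5) is k! itself.
Consecutive-term ratio: r(k) = (1/5) * (k-1/2) / [(k-3/4) (k+1)] - rational in k. x = (1/5); t_0 = 2; negate the roots.

x = 1/5 here; the reduced form reads 1F1, upper {-1/2}, lower {-3/4}, C = 2. Verdict: none (x = 1/5): each listed identity misses the multisets {-1/2} ; {-3/4}.


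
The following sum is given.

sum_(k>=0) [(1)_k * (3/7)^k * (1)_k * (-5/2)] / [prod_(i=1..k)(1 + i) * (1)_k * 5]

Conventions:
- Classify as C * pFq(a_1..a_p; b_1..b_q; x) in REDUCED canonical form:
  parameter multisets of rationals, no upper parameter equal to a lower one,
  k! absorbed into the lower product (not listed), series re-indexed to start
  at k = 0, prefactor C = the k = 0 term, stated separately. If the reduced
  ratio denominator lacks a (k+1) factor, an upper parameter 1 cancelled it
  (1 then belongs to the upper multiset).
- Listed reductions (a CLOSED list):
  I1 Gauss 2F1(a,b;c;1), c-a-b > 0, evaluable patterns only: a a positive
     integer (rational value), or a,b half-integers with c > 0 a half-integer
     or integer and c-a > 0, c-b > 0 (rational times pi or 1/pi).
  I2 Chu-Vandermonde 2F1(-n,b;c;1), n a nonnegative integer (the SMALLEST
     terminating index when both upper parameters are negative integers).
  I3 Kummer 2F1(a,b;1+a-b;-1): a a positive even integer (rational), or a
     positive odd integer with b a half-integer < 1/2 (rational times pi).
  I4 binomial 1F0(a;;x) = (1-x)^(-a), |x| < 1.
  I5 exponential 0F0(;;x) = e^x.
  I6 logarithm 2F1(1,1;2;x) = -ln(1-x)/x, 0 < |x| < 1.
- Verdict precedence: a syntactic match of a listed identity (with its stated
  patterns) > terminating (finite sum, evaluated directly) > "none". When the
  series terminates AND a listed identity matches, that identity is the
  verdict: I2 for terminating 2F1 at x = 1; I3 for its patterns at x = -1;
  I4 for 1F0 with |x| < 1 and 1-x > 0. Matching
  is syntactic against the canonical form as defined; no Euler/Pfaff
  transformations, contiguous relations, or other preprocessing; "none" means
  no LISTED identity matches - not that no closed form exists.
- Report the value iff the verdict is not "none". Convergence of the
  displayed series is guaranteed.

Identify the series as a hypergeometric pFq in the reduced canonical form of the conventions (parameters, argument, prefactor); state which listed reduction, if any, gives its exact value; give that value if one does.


At argument 3/7: a 2F1 with upper {1, 1}, lower {2}, scaled by C = -1/2. Verdict: the logarithmic series (I6) fires (the logarithm: parameters (1,1;2), x = 3/7). Sum: (7/6) * ln(4/7).

Structural cue: from the first term -1/2: the lower running product (prefactor -1/2) is a rising factorial.
Term ratio: r(k) = (3/7) * (k+1) (k+1) / [(k+2) (k+1)] - rational in k, leading ratio (3/7); with t_0 = -1/2, classification follows.


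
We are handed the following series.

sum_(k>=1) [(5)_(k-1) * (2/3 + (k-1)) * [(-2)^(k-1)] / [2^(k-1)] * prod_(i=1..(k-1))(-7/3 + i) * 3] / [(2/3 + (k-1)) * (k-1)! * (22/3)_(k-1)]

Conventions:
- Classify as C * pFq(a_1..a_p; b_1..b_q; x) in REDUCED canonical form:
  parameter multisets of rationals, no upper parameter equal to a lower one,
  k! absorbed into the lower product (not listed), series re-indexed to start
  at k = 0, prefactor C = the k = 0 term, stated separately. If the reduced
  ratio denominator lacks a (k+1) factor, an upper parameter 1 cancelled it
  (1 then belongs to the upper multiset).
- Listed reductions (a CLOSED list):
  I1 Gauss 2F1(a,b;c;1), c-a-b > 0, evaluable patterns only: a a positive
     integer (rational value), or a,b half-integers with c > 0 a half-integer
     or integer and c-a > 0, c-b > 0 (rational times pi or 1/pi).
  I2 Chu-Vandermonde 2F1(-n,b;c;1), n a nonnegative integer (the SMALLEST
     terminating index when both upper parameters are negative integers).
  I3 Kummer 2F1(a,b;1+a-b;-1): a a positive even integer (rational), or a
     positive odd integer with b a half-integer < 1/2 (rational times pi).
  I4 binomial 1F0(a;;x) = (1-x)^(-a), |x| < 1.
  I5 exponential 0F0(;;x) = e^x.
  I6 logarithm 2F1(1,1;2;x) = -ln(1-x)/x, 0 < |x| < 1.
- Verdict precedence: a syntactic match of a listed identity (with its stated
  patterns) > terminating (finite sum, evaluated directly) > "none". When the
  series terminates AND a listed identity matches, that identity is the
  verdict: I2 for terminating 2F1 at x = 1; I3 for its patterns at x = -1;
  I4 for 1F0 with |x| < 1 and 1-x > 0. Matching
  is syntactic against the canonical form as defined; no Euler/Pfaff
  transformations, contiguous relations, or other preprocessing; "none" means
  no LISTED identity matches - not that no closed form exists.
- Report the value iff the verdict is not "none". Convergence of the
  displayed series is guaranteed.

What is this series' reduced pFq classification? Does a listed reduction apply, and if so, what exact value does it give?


Key step: t_0 being 3, the running product (C = 3, x = -1) telescopes to a rising factorial.
Consecutive-term ratio: r(k) = (-1) * (k-4/3) (k+5) / [(k+22/3) (k+1)] - rational in k, leading ratio (-1); with t_0 = 3, classification follows.

Prefactor 3, argument -1: 2F1 with upper {-4/3, 5} over lower {22/3}. Verdict: none here - no I1-I6 shape fits x = -1 with lower {22/3}.


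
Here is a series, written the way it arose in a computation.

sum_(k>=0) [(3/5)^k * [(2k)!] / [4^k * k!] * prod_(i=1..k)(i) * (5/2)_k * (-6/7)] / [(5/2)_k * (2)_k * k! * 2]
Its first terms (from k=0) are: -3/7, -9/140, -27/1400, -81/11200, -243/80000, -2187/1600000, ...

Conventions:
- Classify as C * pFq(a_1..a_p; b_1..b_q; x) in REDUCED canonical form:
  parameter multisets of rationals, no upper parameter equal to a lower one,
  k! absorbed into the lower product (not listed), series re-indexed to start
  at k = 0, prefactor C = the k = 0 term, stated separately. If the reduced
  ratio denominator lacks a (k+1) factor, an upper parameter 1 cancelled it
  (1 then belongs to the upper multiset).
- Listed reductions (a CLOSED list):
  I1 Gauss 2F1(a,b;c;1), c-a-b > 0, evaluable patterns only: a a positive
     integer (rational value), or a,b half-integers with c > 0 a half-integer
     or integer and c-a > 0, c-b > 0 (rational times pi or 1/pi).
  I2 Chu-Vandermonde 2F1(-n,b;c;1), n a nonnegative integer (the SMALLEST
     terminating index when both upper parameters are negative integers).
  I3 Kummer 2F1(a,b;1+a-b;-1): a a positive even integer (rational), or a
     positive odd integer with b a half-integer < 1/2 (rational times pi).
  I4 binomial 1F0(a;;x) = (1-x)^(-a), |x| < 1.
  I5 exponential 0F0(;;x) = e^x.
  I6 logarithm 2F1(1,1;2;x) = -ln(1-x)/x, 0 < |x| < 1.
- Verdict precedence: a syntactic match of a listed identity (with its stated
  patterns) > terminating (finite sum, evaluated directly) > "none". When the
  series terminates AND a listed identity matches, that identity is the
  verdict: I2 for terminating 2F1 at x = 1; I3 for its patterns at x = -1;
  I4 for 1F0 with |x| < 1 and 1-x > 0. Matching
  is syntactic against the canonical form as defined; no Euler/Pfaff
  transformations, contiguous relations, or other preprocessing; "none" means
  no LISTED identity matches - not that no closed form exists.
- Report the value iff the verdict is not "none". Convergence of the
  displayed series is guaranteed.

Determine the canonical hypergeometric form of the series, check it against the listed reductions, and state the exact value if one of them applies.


Prefactor -3/7, argument 3/5: 2F1 with upper {1/2, 1} over lower {2}. Verdict: none. A 2F1 with upper {1/2, 1} fits none of I1-I6 at x = 3/5; the sum runs forever.

Key step: with t_0 = -3/7, the running product (prefactor -3/7) telescopes to a rising factorial.
Step ratio: r(k) = (3/5) * (k+1/2) (k+1) / [(k+2) (k+1)] - rational in k, leading ratio (3/5); with t_0 = -3/7, classification follows.
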